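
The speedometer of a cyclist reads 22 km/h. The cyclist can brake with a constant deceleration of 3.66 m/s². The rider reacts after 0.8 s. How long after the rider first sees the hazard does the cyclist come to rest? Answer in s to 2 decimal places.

Total time ≈ 2.47 s

22 km/h ÷ 3.6 = 6.1111 m/s.
Braking time = v/a = 6.1111 / 3.660 = 1.670 s.
Total = 0.8 + 1.670 = 2.470 s.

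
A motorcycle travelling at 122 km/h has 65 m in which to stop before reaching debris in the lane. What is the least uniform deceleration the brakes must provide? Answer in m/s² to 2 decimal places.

122 km/h ÷ 3.6 = 33.8889 m/s.
v² = 2a·d ⇒ a = v²/(2d) = 33.8889² / (2 × 65.000) = 1148.458 / 130.000 = 8.8343 m/s².

Required deceleration ≈ 8.83 m/s²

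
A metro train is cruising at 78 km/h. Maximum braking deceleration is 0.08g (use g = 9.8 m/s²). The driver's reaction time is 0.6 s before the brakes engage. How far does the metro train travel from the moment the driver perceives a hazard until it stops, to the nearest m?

Total stopping distance ≈ 312 m

78 km/h ÷ 3.6 = 21.6667 m/s.
a = 0.08 × 9.8 = 0.784 m/s².
Reaction distance = v·t_r = 21.6667 × 0.6 = 13.000 m.
Braking distance = v²/(2a) = 21.6667² / (2 × 0.784) = 469.446 / 1.568 = 299.392 m.
Total = 13.000 + 299.392 = 312.392 m.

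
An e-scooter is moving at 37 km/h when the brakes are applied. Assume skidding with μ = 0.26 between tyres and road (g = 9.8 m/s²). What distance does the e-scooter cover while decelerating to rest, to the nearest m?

37 km/h ÷ 3.6 = 10.2778 m/s.
a = μg = 0.26 × 9.8 = 2.548 m/s².
Braking distance = v²/(2a) = 10.2778² / (2 × 2.548) = 105.633 / 5.096 = 20.729 m.

Braking distance ≈ 21 m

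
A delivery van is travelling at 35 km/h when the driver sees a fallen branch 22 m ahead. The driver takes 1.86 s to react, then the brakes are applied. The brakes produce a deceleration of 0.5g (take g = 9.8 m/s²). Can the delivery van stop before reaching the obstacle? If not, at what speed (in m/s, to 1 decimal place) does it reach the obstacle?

No — it strikes the obstacle at 7.5 m/s

35 km/h ÷ 3.6 = 9.7222 m/s.
a = 0.5 × 9.8 = 4.900 m/s².
Reaction distance = 9.7222 × 1.86 = 18.083 m.
Braking distance needed to stop: v²/(2a) = 94.521 / 9.800 = 9.645 m, so total needed = 18.083 + 9.645 = 27.728 m > 22 m — it cannot stop.
Distance remaining when braking begins: 22 − 18.083 = 3.917 m.
v² = v₀² − 2a·d = 94.521 − 2 × 4.900 × 3.917 = 56.134 m²/s².
v = √56.134 = 7.492 m/s.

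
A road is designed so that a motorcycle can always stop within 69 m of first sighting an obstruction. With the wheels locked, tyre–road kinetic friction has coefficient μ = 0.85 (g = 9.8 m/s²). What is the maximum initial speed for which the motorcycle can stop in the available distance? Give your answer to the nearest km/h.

Maximum speed ≈ 122 km/h

a = μg = 0.85 × 9.8 = 8.330 m/s².
v²/(2a) = d ⇒ v = √(2 × 8.330 × 69) = √1149.54 = 33.9049 m/s.
33.9049 m/s × 3.6 = 122.058 km/h.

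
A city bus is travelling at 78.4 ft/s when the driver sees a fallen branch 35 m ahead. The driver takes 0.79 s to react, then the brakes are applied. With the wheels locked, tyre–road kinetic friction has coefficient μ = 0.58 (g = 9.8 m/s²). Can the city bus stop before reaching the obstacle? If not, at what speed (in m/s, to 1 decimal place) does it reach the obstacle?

78.4 ft/s × 0.3048 = 23.8963 m/s.
a = μg = 0.58 × 9.8 = 5.684 m/s².
Reaction distance = 23.8963 × 0.79 = 18.878 m.
Braking distance needed to stop: v²/(2a) = 571.033 / 11.368 = 50.232 m, so total needed = 18.878 + 50.232 = 69.110 m > 35 m — it cannot stop.
Distance remaining when braking begins: 35 − 18.878 = 16.122 m.
v² = v₀² − 2a·d = 571.033 − 2 × 5.684 × 16.122 = 387.758 m²/s².
v = √387.758 = 19.692 m/s.

No — it strikes the obstacle at 19.7 m/s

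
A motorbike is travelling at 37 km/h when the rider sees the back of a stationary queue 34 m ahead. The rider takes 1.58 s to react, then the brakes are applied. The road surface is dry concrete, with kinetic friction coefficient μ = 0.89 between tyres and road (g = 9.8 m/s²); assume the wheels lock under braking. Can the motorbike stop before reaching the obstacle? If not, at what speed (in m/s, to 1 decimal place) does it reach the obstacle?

37 km/h ÷ 3.6 = 10.2778 m/s.
a = μg = 0.89 × 9.8 = 8.722 m/s².
Reaction distance = 10.2778 × 1.58 = 16.239 m.
Braking distance = v²/(2a) = 105.633 / 17.444 = 6.056 m.
Total stopping distance = 16.239 + 6.056 = 22.295 m, vs 34 m available — it stops with 34 − 22.295 = 11.705 m to spare.

Yes — it stops about 11.7 m short of the obstacle, so it never reaches it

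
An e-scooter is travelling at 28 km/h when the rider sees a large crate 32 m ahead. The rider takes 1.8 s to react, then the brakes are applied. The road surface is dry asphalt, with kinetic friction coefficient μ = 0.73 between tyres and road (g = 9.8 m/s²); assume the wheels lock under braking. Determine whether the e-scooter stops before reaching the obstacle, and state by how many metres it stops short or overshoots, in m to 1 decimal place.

Yes — it stops 13.8 m short of the obstacle

28 km/h ÷ 3.6 = 7.7778 m/s.
a = μg = 0.73 × 9.8 = 7.154 m/s².
Reaction distance = 7.7778 × 1.8 = 14.000 m.
Braking distance = v²/(2a) = 60.494 / 14.308 = 4.228 m.
Total stopping distance = 14.000 + 4.228 = 18.228 m, vs 32 m available — it stops with 32 − 18.228 = 13.772 m to spare.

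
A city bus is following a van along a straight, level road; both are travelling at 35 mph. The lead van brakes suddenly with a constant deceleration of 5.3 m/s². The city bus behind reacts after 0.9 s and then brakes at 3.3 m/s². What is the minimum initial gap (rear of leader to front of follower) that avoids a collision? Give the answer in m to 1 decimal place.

Minimum gap ≈ 28.1 m

35 mph × 0.44704 = 15.6464 m/s.
Leader travels v²/(2a_L) = 244.810 / 10.600 = 23.095 m before stopping.
Follower covers v·t_r = 15.6464 × 0.9 = 14.082 m while reacting, then v²/(2a_F) = 244.810 / 6.600 = 37.092 m while braking, for a total of 14.082 + 37.092 = 51.174 m.
Since a_F ≤ a_L and the follower starts braking later, the follower is never slower than the leader, so the closest approach is when both have stopped.
Minimum gap = 51.174 − 23.095 = 28.079 m.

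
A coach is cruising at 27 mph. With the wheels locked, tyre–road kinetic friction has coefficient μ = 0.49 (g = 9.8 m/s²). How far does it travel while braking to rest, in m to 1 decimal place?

Braking distance ≈ 15.2 m

27 mph × 0.44704 = 12.0701 m/s.
a = μg = 0.49 × 9.8 = 4.802 m/s².
Braking distance = v²/(2a) = 12.0701² / (2 × 4.802) = 145.687 / 9.604 = 15.169 m.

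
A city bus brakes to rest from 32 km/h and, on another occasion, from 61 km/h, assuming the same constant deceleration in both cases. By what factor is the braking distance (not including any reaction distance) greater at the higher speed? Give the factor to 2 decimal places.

Factor ≈ 3.63

Braking distance d = v²/(2a), so with a fixed, d ∝ v².
Factor = (61/32)² = 1.9062² = 3.6336.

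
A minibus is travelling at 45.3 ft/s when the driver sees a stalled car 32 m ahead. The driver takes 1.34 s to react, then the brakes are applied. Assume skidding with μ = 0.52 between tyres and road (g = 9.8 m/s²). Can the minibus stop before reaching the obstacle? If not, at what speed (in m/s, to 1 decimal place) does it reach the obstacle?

45.3 ft/s × 0.3048 = 13.8074 m/s.
a = μg = 0.52 × 9.8 = 5.096 m/s².
Reaction distance = 13.8074 × 1.34 = 18.502 m.
Braking distance needed to stop: v²/(2a) = 190.644 / 10.192 = 18.705 m, so total needed = 18.502 + 18.705 = 37.207 m > 32 m — it cannot stop.
Distance remaining when braking begins: 32 − 18.502 = 13.498 m.
v² = v₀² − 2a·d = 190.644 − 2 × 5.096 × 13.498 = 53.072 m²/s².
v = √53.072 = 7.285 m/s.

No — it strikes the obstacle at 7.3 m/s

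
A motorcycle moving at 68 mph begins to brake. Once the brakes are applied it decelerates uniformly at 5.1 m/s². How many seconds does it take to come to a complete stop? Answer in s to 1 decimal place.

68 mph × 0.44704 = 30.3987 m/s.
Braking time = v/a = 30.3987 / 5.100 = 5.961 s.

Braking time ≈ 6.0 s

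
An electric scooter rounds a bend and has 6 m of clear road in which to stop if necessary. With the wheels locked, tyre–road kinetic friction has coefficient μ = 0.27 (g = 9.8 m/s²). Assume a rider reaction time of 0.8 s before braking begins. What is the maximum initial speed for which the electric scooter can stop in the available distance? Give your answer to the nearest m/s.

Maximum speed ≈ 4 m/s

a = μg = 0.27 × 9.8 = 2.646 m/s².
Stopping distance: v·t_r + v²/(2a) = 6 with t_r = 0.8 s and a = 2.646 m/s².
So v² + 4.234 v − 31.75 = 0.
Positive root: v = −a·t_r + √((a·t_r)² + 2a·d) = −2.117 + √(4.482 + 31.75) = 3.9023 m/s.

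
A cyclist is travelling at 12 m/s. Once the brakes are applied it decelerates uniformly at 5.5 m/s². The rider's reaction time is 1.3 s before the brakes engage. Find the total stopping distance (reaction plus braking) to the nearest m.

Reaction distance = v·t_r = 12.0000 × 1.3 = 15.600 m.
Braking distance = v²/(2a) = 12.0000² / (2 × 5.500) = 144.000 / 11.000 = 13.091 m.
Total = 15.600 + 13.091 = 28.691 m.

Total stopping distance ≈ 29 m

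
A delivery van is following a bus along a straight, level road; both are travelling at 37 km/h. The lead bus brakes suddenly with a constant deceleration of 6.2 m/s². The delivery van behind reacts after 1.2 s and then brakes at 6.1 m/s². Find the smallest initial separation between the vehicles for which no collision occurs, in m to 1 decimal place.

37 km/h ÷ 3.6 = 10.2778 m/s.
Leader travels v²/(2a_L) = 105.633 / 12.400 = 8.519 m before stopping.
Follower covers v·t_r = 10.2778 × 1.2 = 12.333 m while reacting, then v²/(2a_F) = 105.633 / 12.200 = 8.658 m while braking, for a total of 12.333 + 8.658 = 20.991 m.
Since a_F ≤ a_L and the follower starts braking later, the follower is never slower than the leader, so the closest approach is when both have stopped.
Minimum gap = 20.991 − 8.519 = 12.472 m.

Minimum gap ≈ 12.5 m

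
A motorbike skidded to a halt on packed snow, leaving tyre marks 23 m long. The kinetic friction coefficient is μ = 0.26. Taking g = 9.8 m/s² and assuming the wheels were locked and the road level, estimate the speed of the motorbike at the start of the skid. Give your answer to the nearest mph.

Initial speed ≈ 24 mph

Deceleration a = μg = 0.26 × 9.8 = 2.548 m/s².
v = √(2a·d) = √(2 × 2.548 × 23) = √117.208 = 10.8263 m/s.
= 10.8263 ÷ 0.44704 = 24.218 mph.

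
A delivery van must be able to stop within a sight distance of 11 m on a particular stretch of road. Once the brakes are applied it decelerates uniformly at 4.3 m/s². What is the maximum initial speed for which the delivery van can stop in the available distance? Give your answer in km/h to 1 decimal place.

Maximum speed ≈ 35.0 km/h

v²/(2a) = d ⇒ v = √(2 × 4.300 × 11) = √94.60 = 9.7263 m/s.
9.7263 m/s × 3.6 = 35.015 km/h.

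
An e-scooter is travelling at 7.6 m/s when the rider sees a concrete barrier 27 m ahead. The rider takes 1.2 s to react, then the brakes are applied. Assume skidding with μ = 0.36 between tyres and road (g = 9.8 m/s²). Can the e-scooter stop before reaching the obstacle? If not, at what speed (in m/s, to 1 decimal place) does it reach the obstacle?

Yes — it stops about 9.7 m short of the obstacle, so it never reaches it

a = μg = 0.36 × 9.8 = 3.528 m/s².
Reaction distance = 7.6000 × 1.2 = 9.120 m.
Braking distance = v²/(2a) = 57.760 / 7.056 = 8.186 m.
Total stopping distance = 9.120 + 8.186 = 17.306 m, vs 27 m available — it stops with 27 − 17.306 = 9.694 m to spare.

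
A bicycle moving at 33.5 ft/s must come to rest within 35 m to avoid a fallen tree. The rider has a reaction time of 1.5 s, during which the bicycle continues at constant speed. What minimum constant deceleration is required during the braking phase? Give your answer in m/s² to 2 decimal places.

33.5 ft/s × 0.3048 = 10.2108 m/s.
Distance covered during reaction = 10.2108 × 1.5 = 15.316 m.
Distance available for braking: 35 − 15.316 = 19.684 m.
v² = 2a·d ⇒ a = v²/(2d) = 10.2108² / (2 × 19.684) = 104.260 / 39.368 = 2.6483 m/s².

Required deceleration ≈ 2.65 m/s²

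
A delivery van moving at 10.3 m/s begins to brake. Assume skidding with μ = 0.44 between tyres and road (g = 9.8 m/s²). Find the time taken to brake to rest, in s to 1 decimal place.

Braking time ≈ 2.4 s

a = μg = 0.44 × 9.8 = 4.312 m/s².
Braking time = v/a = 10.3000 / 4.312 = 2.389 s.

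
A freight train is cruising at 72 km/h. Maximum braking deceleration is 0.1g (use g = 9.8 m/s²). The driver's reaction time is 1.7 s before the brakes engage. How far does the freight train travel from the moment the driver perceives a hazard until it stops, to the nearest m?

72 km/h ÷ 3.6 = 20.0000 m/s.
a = 0.1 × 9.8 = 0.980 m/s².
Reaction distance = v·t_r = 20.0000 × 1.7 = 34.000 m.
Braking distance = v²/(2a) = 20.0000² / (2 × 0.980) = 400.000 / 1.960 = 204.082 m.
Total = 34.000 + 204.082 = 238.082 m.

Total stopping distance ≈ 238 m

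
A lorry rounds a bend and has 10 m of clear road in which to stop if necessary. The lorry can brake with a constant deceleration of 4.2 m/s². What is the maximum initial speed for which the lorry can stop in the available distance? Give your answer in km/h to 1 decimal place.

Maximum speed ≈ 33.0 km/h

v²/(2a) = d ⇒ v = √(2 × 4.200 × 10) = √84.00 = 9.1652 m/s.
9.1652 m/s × 3.6 = 32.995 km/h.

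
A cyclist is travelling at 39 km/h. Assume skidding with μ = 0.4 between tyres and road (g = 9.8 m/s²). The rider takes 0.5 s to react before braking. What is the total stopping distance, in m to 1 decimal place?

39 km/h ÷ 3.6 = 10.8333 m/s.
a = μg = 0.4 × 9.8 = 3.920 m/s².
Reaction distance = v·t_r = 10.8333 × 0.5 = 5.417 m.
Braking distance = v²/(2a) = 10.8333² / (2 × 3.920) = 117.360 / 7.840 = 14.969 m.
Total = 5.417 + 14.969 = 20.386 m.

Total stopping distance ≈ 20.4 m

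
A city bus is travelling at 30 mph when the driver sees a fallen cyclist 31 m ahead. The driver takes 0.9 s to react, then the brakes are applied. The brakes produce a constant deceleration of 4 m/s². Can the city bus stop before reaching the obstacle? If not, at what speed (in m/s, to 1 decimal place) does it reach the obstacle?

No — it strikes the obstacle at 5.3 m/s

30 mph × 0.44704 = 13.4112 m/s.
Reaction distance = 13.4112 × 0.9 = 12.070 m.
Braking distance needed to stop: v²/(2a) = 179.860 / 8.000 = 22.483 m, so total needed = 12.070 + 22.483 = 34.553 m > 31 m — it cannot stop.
Distance remaining when braking begins: 31 − 12.070 = 18.930 m.
v² = v₀² − 2a·d = 179.860 − 2 × 4.000 × 18.930 = 28.420 m²/s².
v = √28.420 = 5.331 m/s.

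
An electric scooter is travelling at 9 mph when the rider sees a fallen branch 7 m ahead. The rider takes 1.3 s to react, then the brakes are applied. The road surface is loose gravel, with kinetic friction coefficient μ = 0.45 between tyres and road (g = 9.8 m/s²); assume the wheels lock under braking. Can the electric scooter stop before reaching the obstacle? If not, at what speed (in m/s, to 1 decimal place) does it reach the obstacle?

No — it strikes the obstacle at 0.8 m/s

9 mph × 0.44704 = 4.0234 m/s.
a = μg = 0.45 × 9.8 = 4.410 m/s².
Reaction distance = 4.0234 × 1.3 = 5.230 m.
Braking distance needed to stop: v²/(2a) = 16.188 / 8.820 = 1.835 m, so total needed = 5.230 + 1.835 = 7.065 m > 7 m — it cannot stop.
Distance remaining when braking begins: 7 − 5.230 = 1.770 m.
v² = v₀² − 2a·d = 16.188 − 2 × 4.410 × 1.770 = 0.577 m²/s².
v = √0.577 = 0.760 m/s.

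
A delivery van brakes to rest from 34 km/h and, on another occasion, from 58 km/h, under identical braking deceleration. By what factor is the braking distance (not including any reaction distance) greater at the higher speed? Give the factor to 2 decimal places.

Braking distance d = v²/(2a), so with a fixed, d ∝ v².
Factor = (58/34)² = 1.7059² = 2.9101.

Factor ≈ 2.91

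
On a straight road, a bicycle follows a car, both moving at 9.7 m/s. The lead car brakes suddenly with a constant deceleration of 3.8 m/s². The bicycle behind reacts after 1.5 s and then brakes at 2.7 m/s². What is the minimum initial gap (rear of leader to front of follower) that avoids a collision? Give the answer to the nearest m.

Minimum gap ≈ 20 m

Leader travels v²/(2a_L) = 94.090 / 7.600 = 12.380 m before stopping.
Follower covers v·t_r = 9.7000 × 1.5 = 14.550 m while reacting, then v²/(2a_F) = 94.090 / 5.400 = 17.424 m while braking, for a total of 14.550 + 17.424 = 31.974 m.
Since a_F ≤ a_L and the follower starts braking later, the follower is never slower than the leader, so the closest approach is when both have stopped.
Minimum gap = 31.974 − 12.380 = 19.594 m.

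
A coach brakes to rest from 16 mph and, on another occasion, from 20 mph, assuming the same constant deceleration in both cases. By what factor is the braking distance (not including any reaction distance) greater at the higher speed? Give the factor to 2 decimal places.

Factor ≈ 1.56

Braking distance d = v²/(2a), so with a fixed, d ∝ v².
Factor = (20/16)² = 1.2500² = 1.5625.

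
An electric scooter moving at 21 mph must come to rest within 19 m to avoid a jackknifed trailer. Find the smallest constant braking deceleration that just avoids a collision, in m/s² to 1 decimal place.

21 mph × 0.44704 = 9.3878 m/s.
v² = 2a·d ⇒ a = v²/(2d) = 9.3878² / (2 × 19.000) = 88.131 / 38.000 = 2.3192 m/s².

Required deceleration ≈ 2.3 m/s²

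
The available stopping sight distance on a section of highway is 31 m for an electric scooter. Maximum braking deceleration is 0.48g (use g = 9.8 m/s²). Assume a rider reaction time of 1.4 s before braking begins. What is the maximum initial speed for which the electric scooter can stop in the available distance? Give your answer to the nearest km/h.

a = 0.48 × 9.8 = 4.704 m/s².
Stopping distance: v·t_r + v²/(2a) = 31 with t_r = 1.4 s and a = 4.704 m/s².
So v² + 13.171 v − 291.65 = 0.
Positive root: v = −a·t_r + √((a·t_r)² + 2a·d) = −6.586 + √(43.375 + 291.65) = 11.7177 m/s.
11.7177 m/s × 3.6 = 42.184 km/h.

Maximum speed ≈ 42 km/h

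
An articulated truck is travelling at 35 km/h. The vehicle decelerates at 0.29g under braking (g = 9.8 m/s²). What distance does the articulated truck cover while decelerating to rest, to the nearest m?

Braking distance ≈ 17 m

35 km/h ÷ 3.6 = 9.7222 m/s.
a = 0.29 × 9.8 = 2.842 m/s².
Braking distance = v²/(2a) = 9.7222² / (2 × 2.842) = 94.521 / 5.684 = 16.629 m.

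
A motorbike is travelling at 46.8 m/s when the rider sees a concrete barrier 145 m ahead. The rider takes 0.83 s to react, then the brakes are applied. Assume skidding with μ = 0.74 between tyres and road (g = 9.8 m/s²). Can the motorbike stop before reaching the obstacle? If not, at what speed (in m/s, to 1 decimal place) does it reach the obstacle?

a = μg = 0.74 × 9.8 = 7.252 m/s².
Reaction distance = 46.8000 × 0.83 = 38.844 m.
Braking distance needed to stop: v²/(2a) = 2190.240 / 14.504 = 151.009 m, so total needed = 38.844 + 151.009 = 189.853 m > 145 m — it cannot stop.
Distance remaining when braking begins: 145 − 38.844 = 106.156 m.
v² = v₀² − 2a·d = 2190.240 − 2 × 7.252 × 106.156 = 650.553 m²/s².
v = √650.553 = 25.506 m/s.

No — it strikes the obstacle at 25.5 m/s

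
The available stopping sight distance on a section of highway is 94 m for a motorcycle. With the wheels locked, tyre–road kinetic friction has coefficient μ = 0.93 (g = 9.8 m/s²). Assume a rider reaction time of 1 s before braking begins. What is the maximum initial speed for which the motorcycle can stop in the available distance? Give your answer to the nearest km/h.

Maximum speed ≈ 120 km/h

a = μg = 0.93 × 9.8 = 9.114 m/s².
Stopping distance: v·t_r + v²/(2a) = 94 with t_r = 1 s and a = 9.114 m/s².
So v² + 18.228 v − 1713.43 = 0.
Positive root: v = −a·t_r + √((a·t_r)² + 2a·d) = −9.114 + √(83.065 + 1713.43) = 33.2711 m/s.
33.2711 m/s × 3.6 = 119.776 km/h.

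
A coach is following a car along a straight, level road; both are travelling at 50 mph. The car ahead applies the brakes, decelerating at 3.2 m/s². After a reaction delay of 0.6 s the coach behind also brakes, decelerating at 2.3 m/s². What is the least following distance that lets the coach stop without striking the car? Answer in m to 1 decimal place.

Minimum gap ≈ 44.0 m

50 mph × 0.44704 = 22.3520 m/s.
Leader travels v²/(2a_L) = 499.612 / 6.400 = 78.064 m before stopping.
Follower covers v·t_r = 22.3520 × 0.6 = 13.411 m while reacting, then v²/(2a_F) = 499.612 / 4.600 = 108.611 m while braking, for a total of 13.411 + 108.611 = 122.022 m.
Since a_F ≤ a_L and the follower starts braking later, the follower is never slower than the leader, so the closest approach is when both have stopped.
Minimum gap = 122.022 − 78.064 = 43.958 m.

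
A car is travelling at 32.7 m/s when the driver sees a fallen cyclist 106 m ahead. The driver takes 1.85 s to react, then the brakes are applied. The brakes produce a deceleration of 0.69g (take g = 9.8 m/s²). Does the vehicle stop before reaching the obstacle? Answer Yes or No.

No

a = 0.69 × 9.8 = 6.762 m/s².
Reaction distance = 32.7000 × 1.85 = 60.495 m.
Braking distance = v²/(2a) = 1069.290 / 13.524 = 79.066 m.
Total stopping distance = 60.495 + 79.066 = 139.561 m, vs 106 m available — it cannot stop in time and overshoots by 139.561 − 106 = 33.561 m.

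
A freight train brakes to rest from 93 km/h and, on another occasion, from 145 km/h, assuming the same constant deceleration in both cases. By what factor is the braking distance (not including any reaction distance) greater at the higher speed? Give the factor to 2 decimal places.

Braking distance d = v²/(2a), so with a fixed, d ∝ v².
Factor = (145/93)² = 1.5591² = 2.4308.

Factor ≈ 2.43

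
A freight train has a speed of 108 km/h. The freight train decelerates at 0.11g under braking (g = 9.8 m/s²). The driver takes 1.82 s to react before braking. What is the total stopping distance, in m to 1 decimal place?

108 km/h ÷ 3.6 = 30.0000 m/s.
a = 0.11 × 9.8 = 1.078 m/s².
Reaction distance = v·t_r = 30.0000 × 1.82 = 54.600 m.
Braking distance = v²/(2a) = 30.0000² / (2 × 1.078) = 900.000 / 2.156 = 417.440 m.
Total = 54.600 + 417.440 = 472.040 m.

Total stopping distance ≈ 472.0 m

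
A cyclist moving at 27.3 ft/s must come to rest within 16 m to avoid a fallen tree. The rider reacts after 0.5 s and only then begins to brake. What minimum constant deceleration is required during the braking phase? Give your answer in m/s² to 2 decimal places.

Required deceleration ≈ 2.92 m/s²

27.3 ft/s × 0.3048 = 8.3210 m/s.
Distance covered during reaction = 8.3210 × 0.5 = 4.160 m.
Distance available for braking: 16 − 4.160 = 11.840 m.
v² = 2a·d ⇒ a = v²/(2d) = 8.3210² / (2 × 11.840) = 69.239 / 23.680 = 2.9239 m/s².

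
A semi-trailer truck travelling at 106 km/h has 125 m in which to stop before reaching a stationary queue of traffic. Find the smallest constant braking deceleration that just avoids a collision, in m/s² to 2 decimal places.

106 km/h ÷ 3.6 = 29.4444 m/s.
v² = 2a·d ⇒ a = v²/(2d) = 29.4444² / (2 × 125.000) = 866.973 / 250.000 = 3.4679 m/s².

Required deceleration ≈ 3.47 m/s²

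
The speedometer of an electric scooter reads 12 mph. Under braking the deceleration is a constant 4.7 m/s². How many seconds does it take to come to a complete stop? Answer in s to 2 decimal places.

12 mph × 0.44704 = 5.3645 m/s.
Braking time = v/a = 5.3645 / 4.700 = 1.141 s.

Braking time ≈ 1.14 s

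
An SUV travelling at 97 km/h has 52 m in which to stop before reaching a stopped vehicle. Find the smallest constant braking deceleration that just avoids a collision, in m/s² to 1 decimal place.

Required deceleration ≈ 7.0 m/s²

97 km/h ÷ 3.6 = 26.9444 m/s.
v² = 2a·d ⇒ a = v²/(2d) = 26.9444² / (2 × 52.000) = 726.001 / 104.000 = 6.9808 m/s².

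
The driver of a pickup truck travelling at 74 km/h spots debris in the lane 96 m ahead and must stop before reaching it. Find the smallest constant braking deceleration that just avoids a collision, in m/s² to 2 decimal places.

Required deceleration ≈ 2.20 m/s²

74 km/h ÷ 3.6 = 20.5556 m/s.
v² = 2a·d ⇒ a = v²/(2d) = 20.5556² / (2 × 96.000) = 422.533 / 192.000 = 2.2007 m/s².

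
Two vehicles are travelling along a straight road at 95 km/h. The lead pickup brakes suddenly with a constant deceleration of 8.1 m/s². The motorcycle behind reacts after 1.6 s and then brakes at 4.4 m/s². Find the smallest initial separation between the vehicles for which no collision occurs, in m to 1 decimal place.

95 km/h ÷ 3.6 = 26.3889 m/s.
Leader travels v²/(2a_L) = 696.374 / 16.200 = 42.986 m before stopping.
Follower covers v·t_r = 26.3889 × 1.6 = 42.222 m while reacting, then v²/(2a_F) = 696.374 / 8.800 = 79.133 m while braking, for a total of 42.222 + 79.133 = 121.355 m.
Since a_F ≤ a_L and the follower starts braking later, the follower is never slower than the leader, so the closest approach is when both have stopped.
Minimum gap = 121.355 − 42.986 = 78.369 m.

Minimum gap ≈ 78.4 m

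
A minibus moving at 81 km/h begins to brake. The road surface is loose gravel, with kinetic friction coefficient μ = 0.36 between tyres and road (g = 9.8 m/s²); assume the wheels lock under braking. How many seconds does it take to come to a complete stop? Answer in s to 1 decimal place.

81 km/h ÷ 3.6 = 22.5000 m/s.
a = μg = 0.36 × 9.8 = 3.528 m/s².
Braking time = v/a = 22.5000 / 3.528 = 6.378 s.

Braking time ≈ 6.4 s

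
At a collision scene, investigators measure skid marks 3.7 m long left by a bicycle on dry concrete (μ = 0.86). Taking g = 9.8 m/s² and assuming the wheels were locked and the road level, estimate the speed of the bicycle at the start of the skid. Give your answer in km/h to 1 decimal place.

Initial speed ≈ 28.4 km/h

Deceleration a = μg = 0.86 × 9.8 = 8.428 m/s².
v = √(2a·d) = √(2 × 8.428 × 3.7) = √62.367 = 7.8973 m/s.
= 7.8973 × 3.6 = 28.430 km/h.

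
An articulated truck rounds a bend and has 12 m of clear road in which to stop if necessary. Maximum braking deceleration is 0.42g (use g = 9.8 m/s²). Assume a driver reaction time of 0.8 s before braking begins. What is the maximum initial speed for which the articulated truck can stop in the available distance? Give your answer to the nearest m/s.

Maximum speed ≈ 7 m/s

a = 0.42 × 9.8 = 4.116 m/s².
Stopping distance: v·t_r + v²/(2a) = 12 with t_r = 0.8 s and a = 4.116 m/s².
So v² + 6.586 v − 98.78 = 0.
Positive root: v = −a·t_r + √((a·t_r)² + 2a·d) = −3.293 + √(10.844 + 98.78) = 7.1771 m/s.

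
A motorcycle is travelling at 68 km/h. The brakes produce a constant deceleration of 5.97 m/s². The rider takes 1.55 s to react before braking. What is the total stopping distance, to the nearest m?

Total stopping distance ≈ 59 m

68 km/h ÷ 3.6 = 18.8889 m/s.
Reaction distance = v·t_r = 18.8889 × 1.55 = 29.278 m.
Braking distance = v²/(2a) = 18.8889² / (2 × 5.970) = 356.791 / 11.940 = 29.882 m.
Total = 29.278 + 29.882 = 59.160 m.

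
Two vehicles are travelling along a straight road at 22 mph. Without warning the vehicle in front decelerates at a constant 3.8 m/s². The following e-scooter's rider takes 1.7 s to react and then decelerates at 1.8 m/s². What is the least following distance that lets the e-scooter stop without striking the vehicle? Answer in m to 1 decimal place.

22 mph × 0.44704 = 9.8349 m/s.
Leader travels v²/(2a_L) = 96.725 / 7.600 = 12.727 m before stopping.
Follower covers v·t_r = 9.8349 × 1.7 = 16.719 m while reacting, then v²/(2a_F) = 96.725 / 3.600 = 26.868 m while braking, for a total of 16.719 + 26.868 = 43.587 m.
Since a_F ≤ a_L and the follower starts braking later, the follower is never slower than the leader, so the closest approach is when both have stopped.
Minimum gap = 43.587 − 12.727 = 30.860 m.

Minimum gap ≈ 30.9 m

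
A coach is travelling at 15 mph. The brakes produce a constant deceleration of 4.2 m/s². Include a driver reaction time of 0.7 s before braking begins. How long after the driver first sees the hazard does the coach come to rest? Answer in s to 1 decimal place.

15 mph × 0.44704 = 6.7056 m/s.
Braking time = v/a = 6.7056 / 4.200 = 1.597 s.
Total = 0.7 + 1.597 = 2.297 s.

Total time ≈ 2.3 s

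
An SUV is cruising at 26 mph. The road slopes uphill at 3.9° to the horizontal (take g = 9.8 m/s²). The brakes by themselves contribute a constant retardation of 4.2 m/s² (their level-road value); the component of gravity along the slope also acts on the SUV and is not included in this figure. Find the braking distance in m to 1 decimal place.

26 mph × 0.44704 = 11.6230 m/s.
Gravity along the uphill slope adds to the braking deceleration: a_eff = 4.200 + 9.8·sin 3.9° = 4.200 + 0.667 = 4.867 m/s².
Braking distance = v²/(2a) = 11.6230² / (2 × 4.867) = 135.094 / 9.734 = 13.879 m.

Braking distance ≈ 13.9 m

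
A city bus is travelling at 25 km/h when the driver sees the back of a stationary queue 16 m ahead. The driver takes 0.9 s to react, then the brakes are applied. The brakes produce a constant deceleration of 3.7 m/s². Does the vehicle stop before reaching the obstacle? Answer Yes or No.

25 km/h ÷ 3.6 = 6.9444 m/s.
Reaction distance = 6.9444 × 0.9 = 6.250 m.
Braking distance = v²/(2a) = 48.225 / 7.400 = 6.517 m.
Total stopping distance = 6.250 + 6.517 = 12.767 m, vs 16 m available — it stops with 16 − 12.767 = 3.233 m to spare.

Yes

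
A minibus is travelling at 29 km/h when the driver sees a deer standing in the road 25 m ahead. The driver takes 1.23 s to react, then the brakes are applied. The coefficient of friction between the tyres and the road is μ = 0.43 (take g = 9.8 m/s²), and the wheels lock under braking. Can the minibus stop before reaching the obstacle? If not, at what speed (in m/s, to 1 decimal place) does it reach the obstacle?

Yes — it stops about 7.4 m short of the obstacle, so it never reaches it

29 km/h ÷ 3.6 = 8.0556 m/s.
a = μg = 0.43 × 9.8 = 4.214 m/s².
Reaction distance = 8.0556 × 1.23 = 9.908 m.
Braking distance = v²/(2a) = 64.893 / 8.428 = 7.700 m.
Total stopping distance = 9.908 + 7.700 = 17.608 m, vs 25 m available — it stops with 25 − 17.608 = 7.392 m to spare.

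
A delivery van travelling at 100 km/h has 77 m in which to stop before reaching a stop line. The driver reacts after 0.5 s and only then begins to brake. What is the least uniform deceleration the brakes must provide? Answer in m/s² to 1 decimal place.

Required deceleration ≈ 6.1 m/s²

100 km/h ÷ 3.6 = 27.7778 m/s.
Distance covered during reaction = 27.7778 × 0.5 = 13.889 m.
Distance available for braking: 77 − 13.889 = 63.111 m.
v² = 2a·d ⇒ a = v²/(2d) = 27.7778² / (2 × 63.111) = 771.606 / 126.222 = 6.1131 m/s².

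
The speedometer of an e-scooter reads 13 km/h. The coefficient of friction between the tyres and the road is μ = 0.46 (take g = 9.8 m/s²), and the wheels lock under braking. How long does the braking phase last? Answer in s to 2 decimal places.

Braking time ≈ 0.80 s

13 km/h ÷ 3.6 = 3.6111 m/s.
a = μg = 0.46 × 9.8 = 4.508 m/s².
Braking time = v/a = 3.6111 / 4.508 = 0.801 s.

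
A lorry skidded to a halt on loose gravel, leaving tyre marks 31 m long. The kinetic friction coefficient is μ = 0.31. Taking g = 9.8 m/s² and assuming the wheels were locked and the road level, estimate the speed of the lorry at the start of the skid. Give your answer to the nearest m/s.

Deceleration a = μg = 0.31 × 9.8 = 3.038 m/s².
v = √(2a·d) = √(2 × 3.038 × 31) = √188.356 = 13.7243 m/s.

Initial speed ≈ 14 m/s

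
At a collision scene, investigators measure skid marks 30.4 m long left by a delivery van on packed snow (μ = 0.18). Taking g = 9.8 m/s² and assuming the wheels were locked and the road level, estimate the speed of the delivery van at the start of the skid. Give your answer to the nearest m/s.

Deceleration a = μg = 0.18 × 9.8 = 1.764 m/s².
v = √(2a·d) = √(2 × 1.764 × 30.4) = √107.251 = 10.3562 m/s.

Initial speed ≈ 10 m/s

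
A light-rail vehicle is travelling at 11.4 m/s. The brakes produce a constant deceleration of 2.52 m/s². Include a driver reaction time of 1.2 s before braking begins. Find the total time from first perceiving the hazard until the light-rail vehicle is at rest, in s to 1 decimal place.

Total time ≈ 5.7 s

Braking time = v/a = 11.4000 / 2.520 = 4.524 s.
Total = 1.2 + 4.524 = 5.724 s.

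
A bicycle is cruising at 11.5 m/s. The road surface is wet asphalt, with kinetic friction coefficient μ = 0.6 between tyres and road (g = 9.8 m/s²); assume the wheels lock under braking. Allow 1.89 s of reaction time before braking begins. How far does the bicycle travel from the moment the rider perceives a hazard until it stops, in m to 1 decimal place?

a = μg = 0.6 × 9.8 = 5.880 m/s².
Reaction distance = v·t_r = 11.5000 × 1.89 = 21.735 m.
Braking distance = v²/(2a) = 11.5000² / (2 × 5.880) = 132.250 / 11.760 = 11.246 m.
Total = 21.735 + 11.246 = 32.981 m.

Total stopping distance ≈ 33.0 m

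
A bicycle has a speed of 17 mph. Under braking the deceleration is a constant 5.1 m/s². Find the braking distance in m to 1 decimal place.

Braking distance ≈ 5.7 m

17 mph × 0.44704 = 7.5997 m/s.
Braking distance = v²/(2a) = 7.5997² / (2 × 5.100) = 57.755 / 10.200 = 5.662 m.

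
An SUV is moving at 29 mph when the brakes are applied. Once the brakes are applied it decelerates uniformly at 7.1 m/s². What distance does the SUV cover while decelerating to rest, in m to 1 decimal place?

Braking distance ≈ 11.8 m

29 mph × 0.44704 = 12.9642 m/s.
Braking distance = v²/(2a) = 12.9642² / (2 × 7.100) = 168.070 / 14.200 = 11.836 m.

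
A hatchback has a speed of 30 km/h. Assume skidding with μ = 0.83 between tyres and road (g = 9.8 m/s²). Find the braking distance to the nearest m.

Braking distance ≈ 4 m

30 km/h ÷ 3.6 = 8.3333 m/s.
a = μg = 0.83 × 9.8 = 8.134 m/s².
Braking distance = v²/(2a) = 8.3333² / (2 × 8.134) = 69.444 / 16.268 = 4.269 m.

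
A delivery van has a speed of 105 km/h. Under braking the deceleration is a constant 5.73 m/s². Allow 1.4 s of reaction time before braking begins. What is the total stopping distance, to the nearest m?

105 km/h ÷ 3.6 = 29.1667 m/s.
Reaction distance = v·t_r = 29.1667 × 1.4 = 40.833 m.
Braking distance = v²/(2a) = 29.1667² / (2 × 5.730) = 850.696 / 11.460 = 74.232 m.
Total = 40.833 + 74.232 = 115.065 m.

Total stopping distance ≈ 115 m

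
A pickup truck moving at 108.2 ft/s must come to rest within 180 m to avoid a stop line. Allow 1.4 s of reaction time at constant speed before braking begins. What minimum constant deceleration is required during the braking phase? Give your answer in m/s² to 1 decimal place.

Required deceleration ≈ 4.1 m/s²

108.2 ft/s × 0.3048 = 32.9794 m/s.
Distance covered during reaction = 32.9794 × 1.4 = 46.171 m.
Distance available for braking: 180 − 46.171 = 133.829 m.
v² = 2a·d ⇒ a = v²/(2d) = 32.9794² / (2 × 133.829) = 1087.641 / 267.658 = 4.0635 m/s².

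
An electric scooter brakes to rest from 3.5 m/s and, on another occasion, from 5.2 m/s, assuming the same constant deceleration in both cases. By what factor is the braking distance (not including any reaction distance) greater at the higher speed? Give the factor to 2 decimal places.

Braking distance d = v²/(2a), so with a fixed, d ∝ v².
Factor = (5.2/3.5)² = 1.4857² = 2.2073.

Factor ≈ 2.21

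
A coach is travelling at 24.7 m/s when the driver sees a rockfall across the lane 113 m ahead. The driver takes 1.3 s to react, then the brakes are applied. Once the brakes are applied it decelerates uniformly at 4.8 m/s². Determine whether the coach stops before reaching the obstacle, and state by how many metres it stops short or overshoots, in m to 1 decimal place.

Yes — it stops 17.3 m short of the obstacle

Reaction distance = 24.7000 × 1.3 = 32.110 m.
Braking distance = v²/(2a) = 610.090 / 9.600 = 63.551 m.
Total stopping distance = 32.110 + 63.551 = 95.661 m, vs 113 m available — it stops with 113 − 95.661 = 17.339 m to spare.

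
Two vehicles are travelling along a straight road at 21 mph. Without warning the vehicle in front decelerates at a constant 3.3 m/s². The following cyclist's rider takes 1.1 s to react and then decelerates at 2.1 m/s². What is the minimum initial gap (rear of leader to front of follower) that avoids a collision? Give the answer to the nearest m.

Minimum gap ≈ 18 m

21 mph × 0.44704 = 9.3878 m/s.
Leader travels v²/(2a_L) = 88.131 / 6.600 = 13.353 m before stopping.
Follower covers v·t_r = 9.3878 × 1.1 = 10.327 m while reacting, then v²/(2a_F) = 88.131 / 4.200 = 20.984 m while braking, for a total of 10.327 + 20.984 = 31.311 m.
Since a_F ≤ a_L and the follower starts braking later, the follower is never slower than the leader, so the closest approach is when both have stopped.
Minimum gap = 31.311 − 13.353 = 17.958 m.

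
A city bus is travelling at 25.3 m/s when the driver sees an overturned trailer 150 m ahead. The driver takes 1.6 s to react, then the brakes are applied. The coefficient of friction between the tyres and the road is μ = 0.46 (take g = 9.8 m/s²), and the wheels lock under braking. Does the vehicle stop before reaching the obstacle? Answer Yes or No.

Yes

a = μg = 0.46 × 9.8 = 4.508 m/s².
Reaction distance = 25.3000 × 1.6 = 40.480 m.
Braking distance = v²/(2a) = 640.090 / 9.016 = 70.995 m.
Total stopping distance = 40.480 + 70.995 = 111.475 m, vs 150 m available — it stops with 150 − 111.475 = 38.525 m to spare.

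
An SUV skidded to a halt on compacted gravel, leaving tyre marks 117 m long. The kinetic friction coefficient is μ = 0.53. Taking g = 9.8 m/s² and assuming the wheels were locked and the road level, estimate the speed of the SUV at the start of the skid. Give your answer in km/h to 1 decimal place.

Deceleration a = μg = 0.53 × 9.8 = 5.194 m/s².
v = √(2a·d) = √(2 × 5.194 × 117) = √1215.396 = 34.8625 m/s.
= 34.8625 × 3.6 = 125.505 km/h.

Initial speed ≈ 125.5 km/h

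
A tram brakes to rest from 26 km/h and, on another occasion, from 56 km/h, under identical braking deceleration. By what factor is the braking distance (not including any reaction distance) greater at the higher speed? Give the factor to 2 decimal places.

Factor ≈ 4.64

Braking distance d = v²/(2a), so with a fixed, d ∝ v².
Factor = (56/26)² = 2.1538² = 4.6389.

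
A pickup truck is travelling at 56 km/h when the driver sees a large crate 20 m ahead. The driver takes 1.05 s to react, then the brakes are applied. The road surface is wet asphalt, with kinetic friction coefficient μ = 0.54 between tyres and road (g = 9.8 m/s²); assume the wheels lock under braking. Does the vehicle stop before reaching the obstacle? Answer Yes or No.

No

56 km/h ÷ 3.6 = 15.5556 m/s.
a = μg = 0.54 × 9.8 = 5.292 m/s².
Reaction distance = 15.5556 × 1.05 = 16.333 m.
Braking distance = v²/(2a) = 241.977 / 10.584 = 22.863 m.
Total stopping distance = 16.333 + 22.863 = 39.196 m, vs 20 m available — it cannot stop in time and overshoots by 39.196 − 20 = 19.196 m.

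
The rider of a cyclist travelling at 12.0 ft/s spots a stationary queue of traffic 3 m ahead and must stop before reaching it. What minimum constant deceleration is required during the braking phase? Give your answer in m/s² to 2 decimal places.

12 ft/s × 0.3048 = 3.6576 m/s.
v² = 2a·d ⇒ a = v²/(2d) = 3.6576² / (2 × 3.000) = 13.378 / 6.000 = 2.2297 m/s².

Required deceleration ≈ 2.23 m/s²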